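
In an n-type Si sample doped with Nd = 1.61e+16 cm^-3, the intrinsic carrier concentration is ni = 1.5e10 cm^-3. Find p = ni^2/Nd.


Step 1: Since Nd >> ni, n ≈ Nd = 1.61e+16 cm^-3
Step 2: p = ni^2 / n = (1.5e10)^2 / 1.61e+16
Step 3: p = 2.25e20 / 1.61e+16 = 1.40e+04 cm^-3

1.40e+04


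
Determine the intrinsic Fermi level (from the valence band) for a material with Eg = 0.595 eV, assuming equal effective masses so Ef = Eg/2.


Step 1: For an intrinsic semiconductor, the Fermi level sits at midgap.
Step 2: Ef = Eg / 2 = 0.595 / 2 = 0.2975 eV

0.2975


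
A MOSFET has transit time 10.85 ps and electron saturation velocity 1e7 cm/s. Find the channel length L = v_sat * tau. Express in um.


Step 1: tau in seconds = 10.85 ps * 1e-12 = 1.0850e-11 s
Step 2: L = v_sat * tau = 1e7 * 1.0850e-11 = 1.0850e-04 cm
Step 3: L in um = 1.0850e-04 * 1e4 = 1.085 um

1.085


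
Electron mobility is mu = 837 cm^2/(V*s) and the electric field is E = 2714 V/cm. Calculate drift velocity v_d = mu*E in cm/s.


Step 1: v_d = mu * E
Step 2: v_d = 837 * 2714 = 2271618
Step 3: v_d = 2.27e+06 cm/s

2.27e+06


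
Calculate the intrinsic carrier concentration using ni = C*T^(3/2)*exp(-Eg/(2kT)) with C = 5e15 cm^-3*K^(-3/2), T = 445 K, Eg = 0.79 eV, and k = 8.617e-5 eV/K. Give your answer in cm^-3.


Step 1: Compute kT = 8.617e-5 * 445 = 0.03834565 eV
Step 2: Exponent = -Eg/(2kT) = -0.79/(2*0.03834565) = -10.30104
Step 3: T^(3/2) = 445^1.5 = 9387.29
Step 4: ni = 5e15 * 9387.29 * exp(-10.30104) = 1.58e+15 cm^-3

1.58e+15


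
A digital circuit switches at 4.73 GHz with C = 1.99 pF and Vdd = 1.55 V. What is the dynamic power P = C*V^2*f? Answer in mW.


Step 1: V^2 = 1.55^2 = 2.4025 V^2
Step 2: P = C*V^2*f = 1.99e-12 F * 2.4025 * 4.73e9 Hz
Step 3: P = 2.261401175e-02 W
Step 4: P = 22.614 mW

22.614


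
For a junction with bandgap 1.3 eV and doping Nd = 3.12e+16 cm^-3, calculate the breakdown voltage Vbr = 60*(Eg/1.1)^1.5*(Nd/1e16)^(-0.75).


Step 1: Eg/1.1 = 1.3/1.1 = 1.181818
Step 2: (Eg/1.1)^1.5 = 1.181818^1.5 = 1.284772
Step 3: (Nd/1e16)^(-0.75) = (3.12)^(-0.75) = 0.425975
Step 4: Vbr = 60 * 1.284772 * 0.425975 = 32.8 V

32.8


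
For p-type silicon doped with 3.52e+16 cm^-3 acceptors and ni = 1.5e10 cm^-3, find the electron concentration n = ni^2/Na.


Step 1: Majority hole concentration p ≈ Na = 3.52e+16 cm^-3
Step 2: n = ni^2 / Na = (1.5e10)^2 / 3.52e+16
Step 3: n = 6.39e+03 cm^-3

6.39e+03


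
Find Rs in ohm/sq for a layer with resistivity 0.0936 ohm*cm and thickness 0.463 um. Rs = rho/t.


Step 1: Convert thickness to cm: t = 0.463 um = 4.6300e-05 cm
Step 2: Rs = rho / t = 0.0936 / 4.6300e-05
Step 3: Rs = 2021.6 ohm/sq

2021.6


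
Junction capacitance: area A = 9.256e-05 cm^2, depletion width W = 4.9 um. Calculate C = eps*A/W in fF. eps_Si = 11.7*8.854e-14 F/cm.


Step 1: eps_Si = 11.7 * 8.854e-14 = 1.035918e-12 F/cm
Step 2: W in cm = 4.9 * 1e-4 = 4.90e-04 cm
Step 3: C = 1.035918e-12 * 9.256e-05 / 4.90e-04 = 1.956828e-13 F
Step 4: C = 195.68 fF

195.68


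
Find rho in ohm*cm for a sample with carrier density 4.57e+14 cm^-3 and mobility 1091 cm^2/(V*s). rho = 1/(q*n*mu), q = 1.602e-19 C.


Step 1: sigma = q * n * mu = 1.602e-19 * 4.57e+14 * 1091 = 7.98736e-02 S/cm
Step 2: rho = 1 / sigma = 1 / 7.98736e-02 = 12.52 ohm*cm

12.52


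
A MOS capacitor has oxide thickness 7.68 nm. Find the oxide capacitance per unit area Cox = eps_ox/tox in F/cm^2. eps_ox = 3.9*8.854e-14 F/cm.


Step 1: eps_ox = 3.9 * 8.854e-14 = 3.45306e-13 F/cm
Step 2: tox in cm = 7.68 nm * 1e-7 = 7.6800e-07 cm
Step 3: Cox = 3.45306e-13 / 7.6800e-07 = 4.50e-07 F/cm^2

4.50e-07


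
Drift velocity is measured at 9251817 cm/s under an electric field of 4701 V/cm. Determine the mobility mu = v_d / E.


Step 1: mu = v_d / E
Step 2: mu = 9251817 / 4701
Step 3: mu = 1968.05 cm^2/(V*s)

1968.05


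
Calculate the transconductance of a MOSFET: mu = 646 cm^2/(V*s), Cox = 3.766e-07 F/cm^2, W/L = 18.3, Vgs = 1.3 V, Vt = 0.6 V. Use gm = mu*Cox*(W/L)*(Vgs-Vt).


Step 1: Vov = Vgs - Vt = 1.3 - 0.6 = 0.7 V
Step 2: gm = mu * Cox * (W/L) * Vov
Step 3: gm = 646 * 3.766e-07 * 18.3 * 0.7 = 3.12e-03 S

3.12e-03


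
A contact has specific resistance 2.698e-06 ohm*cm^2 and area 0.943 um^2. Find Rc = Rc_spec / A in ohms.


Step 1: Convert area to cm^2: 0.943 um^2 = 9.4300e-09 cm^2
Step 2: Rc = Rc_spec / A = 2.698e-06 / 9.4300e-09
Step 3: Rc = 2.86e+02 ohms

2.86e+02


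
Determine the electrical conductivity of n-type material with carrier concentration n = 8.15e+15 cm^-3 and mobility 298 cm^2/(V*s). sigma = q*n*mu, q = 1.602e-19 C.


Step 1: sigma = q * n * mu
Step 2: sigma = 1.602e-19 * 8.15e+15 * 298
Step 3: sigma = 3.891e-01 S/cm

3.891e-01


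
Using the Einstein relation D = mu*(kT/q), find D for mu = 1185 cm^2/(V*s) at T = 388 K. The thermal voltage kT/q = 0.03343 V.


Step 1: D = mu * (kT/q)
Step 2: D = 1185 * 0.03343
Step 3: D = 39.61 cm^2/s

39.61


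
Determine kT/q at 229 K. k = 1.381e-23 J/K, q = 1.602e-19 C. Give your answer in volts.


Step 1: kT = 1.381e-23 * 229 = 3.16249e-21 J
Step 2: Vt = kT/q = 3.16249e-21 / 1.602e-19
Step 3: Vt = 0.01974 V

0.01974


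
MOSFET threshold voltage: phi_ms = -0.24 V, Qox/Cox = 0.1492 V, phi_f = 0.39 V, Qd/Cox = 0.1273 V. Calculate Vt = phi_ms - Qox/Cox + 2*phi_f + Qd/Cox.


Step 1: Vt = phi_ms - Qox/Cox + 2*phi_f + Qd/Cox
Step 2: Vt = -0.24 - 0.1492 + 2*0.39 + 0.1273
Step 3: Vt = -0.24 - 0.1492 + 0.78 + 0.1273
Step 4: Vt = 0.5181 V

0.5181


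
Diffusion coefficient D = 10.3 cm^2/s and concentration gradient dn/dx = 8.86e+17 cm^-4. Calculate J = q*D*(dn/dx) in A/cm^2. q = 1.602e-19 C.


Step 1: J = q * D * (dn/dx)
Step 2: J = 1.602e-19 * 10.3 * 8.86e+17
Step 3: J = 1.46e+00 A/cm^2

1.46e+00


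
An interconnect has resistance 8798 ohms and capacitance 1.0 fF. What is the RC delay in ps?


Step 1: tau = R * C
Step 2: tau = 8798 * 1.0 fF = 8798 * 1.0e-15 F
Step 3: tau = 8.798e-12 s = 8.798 ps

8.798


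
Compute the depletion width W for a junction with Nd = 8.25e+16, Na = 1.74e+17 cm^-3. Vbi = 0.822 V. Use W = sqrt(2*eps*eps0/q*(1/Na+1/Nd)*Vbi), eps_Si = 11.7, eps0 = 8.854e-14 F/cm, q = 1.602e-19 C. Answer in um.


Step 1: 1/Na + 1/Nd = 1/1.74e+17 + 1/8.25e+16 = 1.78683e-17
Step 2: 2*eps*eps0/q = 2*11.7*8.854e-14/1.602e-19 = 1.293281e+07
Step 3: W^2 = 1.293281e+07 * 1.78683e-17 * 0.822 = 1.89954e-10
Step 4: W = sqrt(1.89954e-10) = 1.378e-05 cm = 0.1378 um

0.1378


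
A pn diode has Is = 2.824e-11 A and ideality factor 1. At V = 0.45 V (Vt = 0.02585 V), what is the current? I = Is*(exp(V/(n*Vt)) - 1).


Step 1: V/(n*Vt) = 0.45/(1*0.02585) = 17.4081
Step 2: exp(17.4081) = 3.6328e+07
Step 3: I = 2.824e-11 * (3.6328e+07 - 1) = 1.03e-03 A

1.03e-03


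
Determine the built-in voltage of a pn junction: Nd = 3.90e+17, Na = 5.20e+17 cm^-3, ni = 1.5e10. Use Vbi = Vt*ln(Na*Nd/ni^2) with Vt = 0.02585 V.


Step 1: Compute Na*Nd/ni^2 = 5.20e+17 * 3.90e+17 / (1.5e10)^2 = 9.0133e+14
Step 2: ln(9.0133e+14) = 34.4349
Step 3: Vbi = 0.02585 * 34.4349 = 0.89 V

0.89


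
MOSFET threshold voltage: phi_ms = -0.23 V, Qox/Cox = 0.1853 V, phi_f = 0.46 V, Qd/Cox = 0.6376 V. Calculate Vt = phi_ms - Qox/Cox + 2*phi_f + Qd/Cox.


Step 1: Vt = phi_ms - Qox/Cox + 2*phi_f + Qd/Cox
Step 2: Vt = -0.23 - 0.1853 + 2*0.46 + 0.6376
Step 3: Vt = -0.23 - 0.1853 + 0.92 + 0.6376
Step 4: Vt = 1.1423 V

1.1423


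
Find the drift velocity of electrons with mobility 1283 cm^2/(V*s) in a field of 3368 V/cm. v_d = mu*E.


Step 1: v_d = mu * E
Step 2: v_d = 1283 * 3368 = 4321144
Step 3: v_d = 4.32e+06 cm/s

4.32e+06


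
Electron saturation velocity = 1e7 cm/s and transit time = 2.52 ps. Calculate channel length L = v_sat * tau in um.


Step 1: tau in seconds = 2.52 ps * 1e-12 = 2.5200e-12 s
Step 2: L = v_sat * tau = 1e7 * 2.5200e-12 = 2.5200e-05 cm
Step 3: L in um = 2.5200e-05 * 1e4 = 0.252 um

0.252


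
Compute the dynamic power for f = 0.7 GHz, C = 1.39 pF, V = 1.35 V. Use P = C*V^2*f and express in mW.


Step 1: V^2 = 1.35^2 = 1.8225 V^2
Step 2: P = C*V^2*f = 1.39e-12 F * 1.8225 * 0.7e9 Hz
Step 3: P = 1.7732925e-03 W
Step 4: P = 1.773 mW

1.773


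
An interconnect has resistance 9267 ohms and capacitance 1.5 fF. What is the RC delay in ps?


Step 1: tau = R * C
Step 2: tau = 9267 * 1.5 fF = 9267 * 1.5e-15 F
Step 3: tau = 1.39005e-11 s = 13.9005 ps

13.9005


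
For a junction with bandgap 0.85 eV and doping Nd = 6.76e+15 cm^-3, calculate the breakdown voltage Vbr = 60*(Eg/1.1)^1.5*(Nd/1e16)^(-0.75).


Step 1: Eg/1.1 = 0.85/1.1 = 0.772727
Step 2: (Eg/1.1)^1.5 = 0.772727^1.5 = 0.679265
Step 3: (Nd/1e16)^(-0.75) = (0.676)^(-0.75) = 1.341343
Step 4: Vbr = 60 * 0.679265 * 1.341343 = 54.7 V

54.7


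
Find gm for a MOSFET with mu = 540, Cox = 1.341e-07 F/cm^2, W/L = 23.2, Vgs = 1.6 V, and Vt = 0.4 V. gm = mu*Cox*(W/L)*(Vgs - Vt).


Step 1: Vov = Vgs - Vt = 1.6 - 0.4 = 1.2 V
Step 2: gm = mu * Cox * (W/L) * Vov
Step 3: gm = 540 * 1.341e-07 * 23.2 * 1.2 = 2.02e-03 S

2.02e-03


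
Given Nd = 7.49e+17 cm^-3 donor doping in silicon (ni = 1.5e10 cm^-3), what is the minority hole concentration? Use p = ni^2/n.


Step 1: Since Nd >> ni, n ≈ Nd = 7.49e+17 cm^-3
Step 2: p = ni^2 / n = (1.5e10)^2 / 7.49e+17
Step 3: p = 2.25e20 / 7.49e+17 = 3.00e+02 cm^-3

3.00e+02


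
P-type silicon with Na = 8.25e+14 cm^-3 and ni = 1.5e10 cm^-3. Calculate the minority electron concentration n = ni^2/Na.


Step 1: Majority hole concentration p ≈ Na = 8.25e+14 cm^-3
Step 2: n = ni^2 / Na = (1.5e10)^2 / 8.25e+14
Step 3: n = 2.73e+05 cm^-3

2.73e+05


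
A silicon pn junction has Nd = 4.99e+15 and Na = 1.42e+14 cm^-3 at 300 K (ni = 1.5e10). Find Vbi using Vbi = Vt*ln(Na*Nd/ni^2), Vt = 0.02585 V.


Step 1: Compute Na*Nd/ni^2 = 1.42e+14 * 4.99e+15 / (1.5e10)^2 = 3.1492e+09
Step 2: ln(3.1492e+09) = 21.8704
Step 3: Vbi = 0.02585 * 21.8704 = 0.565 V

0.565


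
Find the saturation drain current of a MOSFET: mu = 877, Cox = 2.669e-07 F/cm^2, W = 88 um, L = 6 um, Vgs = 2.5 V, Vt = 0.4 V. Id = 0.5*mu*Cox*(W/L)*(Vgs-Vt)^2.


Step 1: Overdrive voltage Vov = Vgs - Vt = 2.5 - 0.4 = 2.1 V
Step 2: W/L = 88/6 = 14.6667
Step 3: Id = 0.5 * 877 * 2.669e-07 * 14.6667 * 2.1^2
Step 4: Id = 7.57e-03 A

7.57e-03


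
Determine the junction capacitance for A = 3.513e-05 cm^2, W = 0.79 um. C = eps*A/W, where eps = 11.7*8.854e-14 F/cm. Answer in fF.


Step 1: eps_Si = 11.7 * 8.854e-14 = 1.035918e-12 F/cm
Step 2: W in cm = 0.79 * 1e-4 = 7.90e-05 cm
Step 3: C = 1.035918e-12 * 3.513e-05 / 7.90e-05 = 4.606557e-13 F
Step 4: C = 460.66 fF

460.66


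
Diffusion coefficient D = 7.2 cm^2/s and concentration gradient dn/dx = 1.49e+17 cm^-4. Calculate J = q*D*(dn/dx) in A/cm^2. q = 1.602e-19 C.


Step 1: J = q * D * (dn/dx)
Step 2: J = 1.602e-19 * 7.2 * 1.49e+17
Step 3: J = 1.72e-01 A/cm^2

1.72e-01


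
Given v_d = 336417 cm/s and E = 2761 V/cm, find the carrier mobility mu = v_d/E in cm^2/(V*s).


Step 1: mu = v_d / E
Step 2: mu = 336417 / 2761
Step 3: mu = 121.85 cm^2/(V*s)

121.85


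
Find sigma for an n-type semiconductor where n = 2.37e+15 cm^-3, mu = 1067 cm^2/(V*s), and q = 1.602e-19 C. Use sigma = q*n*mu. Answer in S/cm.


Step 1: sigma = q * n * mu
Step 2: sigma = 1.602e-19 * 2.37e+15 * 1067
Step 3: sigma = 4.051e-01 S/cm

4.051e-01


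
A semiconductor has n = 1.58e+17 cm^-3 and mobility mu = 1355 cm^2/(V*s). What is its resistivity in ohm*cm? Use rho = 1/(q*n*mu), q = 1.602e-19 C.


Step 1: sigma = q * n * mu = 1.602e-19 * 1.58e+17 * 1355 = 3.42972e+01 S/cm
Step 2: rho = 1 / sigma = 1 / 3.42972e+01 = 0.02916 ohm*cm

0.02916


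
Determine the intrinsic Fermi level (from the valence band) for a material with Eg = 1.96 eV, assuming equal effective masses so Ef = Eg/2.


Step 1: For an intrinsic semiconductor, the Fermi level sits at midgap.
Step 2: Ef = Eg / 2 = 1.96 / 2 = 0.98 eV

0.98


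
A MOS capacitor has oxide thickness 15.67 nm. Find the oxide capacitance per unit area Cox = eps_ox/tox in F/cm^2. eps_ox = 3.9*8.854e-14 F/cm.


Step 1: eps_ox = 3.9 * 8.854e-14 = 3.45306e-13 F/cm
Step 2: tox in cm = 15.67 nm * 1e-7 = 1.5670e-06 cm
Step 3: Cox = 3.45306e-13 / 1.5670e-06 = 2.20e-07 F/cm^2

2.20e-07


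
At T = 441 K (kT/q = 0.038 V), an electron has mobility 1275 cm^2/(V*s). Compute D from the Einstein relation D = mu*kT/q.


Step 1: D = mu * (kT/q)
Step 2: D = 1275 * 0.038
Step 3: D = 48.45 cm^2/s

48.45


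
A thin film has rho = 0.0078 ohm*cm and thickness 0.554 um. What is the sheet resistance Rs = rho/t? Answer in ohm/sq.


Step 1: Convert thickness to cm: t = 0.554 um = 5.5400e-05 cm
Step 2: Rs = rho / t = 0.0078 / 5.5400e-05
Step 3: Rs = 140.8 ohm/sq

140.8


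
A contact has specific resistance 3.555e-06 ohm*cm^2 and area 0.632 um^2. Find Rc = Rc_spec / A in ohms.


Step 1: Convert area to cm^2: 0.632 um^2 = 6.3200e-09 cm^2
Step 2: Rc = Rc_spec / A = 3.555e-06 / 6.3200e-09
Step 3: Rc = 5.63e+02 ohms

5.63e+02


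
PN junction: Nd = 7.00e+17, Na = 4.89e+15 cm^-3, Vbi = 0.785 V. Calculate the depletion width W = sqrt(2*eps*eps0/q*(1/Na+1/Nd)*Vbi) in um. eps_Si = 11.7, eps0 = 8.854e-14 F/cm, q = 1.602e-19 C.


Step 1: 1/Na + 1/Nd = 1/4.89e+15 + 1/7.00e+17 = 2.05928e-16
Step 2: 2*eps*eps0/q = 2*11.7*8.854e-14/1.602e-19 = 1.293281e+07
Step 3: W^2 = 1.293281e+07 * 2.05928e-16 * 0.785 = 2.09063e-09
Step 4: W = sqrt(2.09063e-09) = 4.572e-05 cm = 0.4572 um

0.4572


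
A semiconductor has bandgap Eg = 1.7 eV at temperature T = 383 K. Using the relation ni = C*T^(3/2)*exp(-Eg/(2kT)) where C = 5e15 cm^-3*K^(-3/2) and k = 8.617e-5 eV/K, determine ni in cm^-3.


Step 1: Compute kT = 8.617e-5 * 383 = 0.03300311 eV
Step 2: Exponent = -Eg/(2kT) = -1.7/(2*0.03300311) = -25.75515
Step 3: T^(3/2) = 383^1.5 = 7495.46
Step 4: ni = 5e15 * 7495.46 * exp(-25.75515) = 2.45e+08 cm^-3

2.45e+08


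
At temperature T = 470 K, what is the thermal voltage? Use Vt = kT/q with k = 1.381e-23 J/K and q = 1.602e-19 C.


Step 1: kT = 1.381e-23 * 470 = 6.4907e-21 J
Step 2: Vt = kT/q = 6.4907e-21 / 1.602e-19
Step 3: Vt = 0.04052 V

0.04052


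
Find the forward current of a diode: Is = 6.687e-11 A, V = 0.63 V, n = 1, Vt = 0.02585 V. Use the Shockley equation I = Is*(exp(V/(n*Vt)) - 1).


Step 1: V/(n*Vt) = 0.63/(1*0.02585) = 24.3714
Step 2: exp(24.3714) = 3.8403e+10
Step 3: I = 6.687e-11 * (3.8403e+10 - 1) = 2.57e+00 A

2.57e+00


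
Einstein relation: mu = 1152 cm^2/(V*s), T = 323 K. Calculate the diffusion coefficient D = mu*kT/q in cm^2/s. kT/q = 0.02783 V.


Step 1: D = mu * (kT/q)
Step 2: D = 1152 * 0.02783
Step 3: D = 32.06 cm^2/s

32.06


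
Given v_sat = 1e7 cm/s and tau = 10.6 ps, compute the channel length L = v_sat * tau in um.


Step 1: tau in seconds = 10.6 ps * 1e-12 = 1.0600e-11 s
Step 2: L = v_sat * tau = 1e7 * 1.0600e-11 = 1.0600e-04 cm
Step 3: L in um = 1.0600e-04 * 1e4 = 1.06 um

1.06


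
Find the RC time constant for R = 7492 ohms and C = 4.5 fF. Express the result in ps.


Step 1: tau = R * C
Step 2: tau = 7492 * 4.5 fF = 7492 * 4.5e-15 F
Step 3: tau = 3.3714e-11 s = 33.714 ps

33.714


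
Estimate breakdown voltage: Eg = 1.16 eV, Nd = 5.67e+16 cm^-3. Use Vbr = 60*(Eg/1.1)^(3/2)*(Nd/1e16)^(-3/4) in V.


Step 1: Eg/1.1 = 1.16/1.1 = 1.054545
Step 2: (Eg/1.1)^1.5 = 1.054545^1.5 = 1.082923
Step 3: (Nd/1e16)^(-0.75) = (5.67)^(-0.75) = 0.272153
Step 4: Vbr = 60 * 1.082923 * 0.272153 = 17.7 V

17.7


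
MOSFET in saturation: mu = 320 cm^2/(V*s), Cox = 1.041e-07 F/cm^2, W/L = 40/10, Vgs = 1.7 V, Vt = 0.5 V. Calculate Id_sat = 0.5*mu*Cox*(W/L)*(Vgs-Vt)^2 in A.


Step 1: Overdrive voltage Vov = Vgs - Vt = 1.7 - 0.5 = 1.2 V
Step 2: W/L = 40/10 = 4
Step 3: Id = 0.5 * 320 * 1.041e-07 * 4 * 1.2^2
Step 4: Id = 9.59e-05 A

9.59e-05


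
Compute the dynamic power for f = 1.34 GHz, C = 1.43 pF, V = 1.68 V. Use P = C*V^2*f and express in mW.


Step 1: V^2 = 1.68^2 = 2.8224 V^2
Step 2: P = C*V^2*f = 1.43e-12 F * 2.8224 * 1.34e9 Hz
Step 3: P = 5.40828288e-03 W
Step 4: P = 5.408 mW

5.408


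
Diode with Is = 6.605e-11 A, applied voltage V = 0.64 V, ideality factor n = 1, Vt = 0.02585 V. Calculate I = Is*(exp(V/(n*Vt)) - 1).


Step 1: V/(n*Vt) = 0.64/(1*0.02585) = 24.7582
Step 2: exp(24.7582) = 5.6539e+10
Step 3: I = 6.605e-11 * (5.6539e+10 - 1) = 3.73e+00 A

3.73e+00


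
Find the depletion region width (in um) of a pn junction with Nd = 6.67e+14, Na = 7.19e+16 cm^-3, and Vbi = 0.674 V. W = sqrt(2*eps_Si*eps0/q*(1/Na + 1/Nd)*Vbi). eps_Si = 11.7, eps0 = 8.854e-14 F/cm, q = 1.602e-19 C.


Step 1: 1/Na + 1/Nd = 1/7.19e+16 + 1/6.67e+14 = 1.51316e-15
Step 2: 2*eps*eps0/q = 2*11.7*8.854e-14/1.602e-19 = 1.293281e+07
Step 3: W^2 = 1.293281e+07 * 1.51316e-15 * 0.674 = 1.31898e-08
Step 4: W = sqrt(1.31898e-08) = 1.148e-04 cm = 1.148 um

1.148


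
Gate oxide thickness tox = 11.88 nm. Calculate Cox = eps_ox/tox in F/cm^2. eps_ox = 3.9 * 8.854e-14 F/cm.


Step 1: eps_ox = 3.9 * 8.854e-14 = 3.45306e-13 F/cm
Step 2: tox in cm = 11.88 nm * 1e-7 = 1.1880e-06 cm
Step 3: Cox = 3.45306e-13 / 1.1880e-06 = 2.91e-07 F/cm^2

2.91e-07


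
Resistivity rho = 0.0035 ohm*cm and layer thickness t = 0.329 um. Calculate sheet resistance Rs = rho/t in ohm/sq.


Step 1: Convert thickness to cm: t = 0.329 um = 3.2900e-05 cm
Step 2: Rs = rho / t = 0.0035 / 3.2900e-05
Step 3: Rs = 106.4 ohm/sq

106.4


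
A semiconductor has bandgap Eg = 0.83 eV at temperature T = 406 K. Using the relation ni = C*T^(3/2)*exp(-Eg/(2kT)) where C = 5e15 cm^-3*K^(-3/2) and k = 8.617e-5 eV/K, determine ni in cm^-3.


Step 1: Compute kT = 8.617e-5 * 406 = 0.03498502 eV
Step 2: Exponent = -Eg/(2kT) = -0.83/(2*0.03498502) = -11.86222
Step 3: T^(3/2) = 406^1.5 = 8180.67
Step 4: ni = 5e15 * 8180.67 * exp(-11.86222) = 2.88e+14 cm^-3

2.88e+14


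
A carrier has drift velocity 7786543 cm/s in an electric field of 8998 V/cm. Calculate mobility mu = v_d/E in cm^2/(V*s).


Step 1: mu = v_d / E
Step 2: mu = 7786543 / 8998
Step 3: mu = 865.36 cm^2/(V*s)

865.36


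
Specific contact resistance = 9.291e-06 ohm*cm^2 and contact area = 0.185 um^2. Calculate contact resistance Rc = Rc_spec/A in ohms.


Step 1: Convert area to cm^2: 0.185 um^2 = 1.8500e-09 cm^2
Step 2: Rc = Rc_spec / A = 9.291e-06 / 1.8500e-09
Step 3: Rc = 5.02e+03 ohms

5.02e+03


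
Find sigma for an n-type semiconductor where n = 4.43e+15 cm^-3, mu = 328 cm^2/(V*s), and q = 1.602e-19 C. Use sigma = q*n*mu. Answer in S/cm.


Step 1: sigma = q * n * mu
Step 2: sigma = 1.602e-19 * 4.43e+15 * 328
Step 3: sigma = 2.328e-01 S/cm

2.328e-01


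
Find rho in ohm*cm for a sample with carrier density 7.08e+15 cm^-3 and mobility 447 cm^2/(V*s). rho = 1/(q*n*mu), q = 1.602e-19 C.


Step 1: sigma = q * n * mu = 1.602e-19 * 7.08e+15 * 447 = 5.06995e-01 S/cm
Step 2: rho = 1 / sigma = 1 / 5.06995e-01 = 1.972 ohm*cm

1.972


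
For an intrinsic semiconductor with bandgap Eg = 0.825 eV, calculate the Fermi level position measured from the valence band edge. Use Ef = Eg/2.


Step 1: For an intrinsic semiconductor, the Fermi level sits at midgap.
Step 2: Ef = Eg / 2 = 0.825 / 2 = 0.4125 eV

0.4125


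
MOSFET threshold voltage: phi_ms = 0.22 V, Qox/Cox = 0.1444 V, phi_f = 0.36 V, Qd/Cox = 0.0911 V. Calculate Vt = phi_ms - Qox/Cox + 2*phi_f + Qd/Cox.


Step 1: Vt = phi_ms - Qox/Cox + 2*phi_f + Qd/Cox
Step 2: Vt = 0.22 - 0.1444 + 2*0.36 + 0.0911
Step 3: Vt = 0.22 - 0.1444 + 0.72 + 0.0911
Step 4: Vt = 0.8867 V

0.8867


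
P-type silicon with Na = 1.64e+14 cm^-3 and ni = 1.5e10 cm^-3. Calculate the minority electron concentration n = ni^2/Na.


Step 1: Majority hole concentration p ≈ Na = 1.64e+14 cm^-3
Step 2: n = ni^2 / Na = (1.5e10)^2 / 1.64e+14
Step 3: n = 1.37e+06 cm^-3

1.37e+06


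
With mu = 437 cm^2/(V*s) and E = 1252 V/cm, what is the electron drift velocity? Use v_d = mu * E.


Step 1: v_d = mu * E
Step 2: v_d = 437 * 1252 = 547124
Step 3: v_d = 5.47e+05 cm/s

5.47e+05


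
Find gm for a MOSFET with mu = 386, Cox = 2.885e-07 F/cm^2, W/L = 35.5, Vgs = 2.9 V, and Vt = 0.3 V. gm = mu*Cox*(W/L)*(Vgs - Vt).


Step 1: Vov = Vgs - Vt = 2.9 - 0.3 = 2.6 V
Step 2: gm = mu * Cox * (W/L) * Vov
Step 3: gm = 386 * 2.885e-07 * 35.5 * 2.6 = 1.03e-02 S

1.03e-02


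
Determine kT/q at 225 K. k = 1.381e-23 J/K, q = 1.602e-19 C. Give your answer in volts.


Step 1: kT = 1.381e-23 * 225 = 3.10725e-21 J
Step 2: Vt = kT/q = 3.10725e-21 / 1.602e-19
Step 3: Vt = 0.0194 V

0.0194


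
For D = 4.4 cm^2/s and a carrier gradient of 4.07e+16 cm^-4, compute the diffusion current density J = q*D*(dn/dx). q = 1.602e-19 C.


Step 1: J = q * D * (dn/dx)
Step 2: J = 1.602e-19 * 4.4 * 4.07e+16
Step 3: J = 2.87e-02 A/cm^2

2.87e-02


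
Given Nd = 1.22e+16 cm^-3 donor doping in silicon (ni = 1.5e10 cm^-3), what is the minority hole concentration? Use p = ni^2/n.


Step 1: Since Nd >> ni, n ≈ Nd = 1.22e+16 cm^-3
Step 2: p = ni^2 / n = (1.5e10)^2 / 1.22e+16
Step 3: p = 2.25e20 / 1.22e+16 = 1.84e+04 cm^-3

1.84e+04


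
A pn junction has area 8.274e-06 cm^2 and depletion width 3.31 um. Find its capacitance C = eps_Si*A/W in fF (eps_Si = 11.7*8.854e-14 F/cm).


Step 1: eps_Si = 11.7 * 8.854e-14 = 1.035918e-12 F/cm
Step 2: W in cm = 3.31 * 1e-4 = 3.31e-04 cm
Step 3: C = 1.035918e-12 * 8.274e-06 / 3.31e-04 = 2.589482e-14 F
Step 4: C = 25.89 fF

25.89


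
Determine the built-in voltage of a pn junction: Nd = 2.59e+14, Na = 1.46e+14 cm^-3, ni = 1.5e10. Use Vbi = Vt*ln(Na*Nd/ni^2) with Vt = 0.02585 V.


Step 1: Compute Na*Nd/ni^2 = 1.46e+14 * 2.59e+14 / (1.5e10)^2 = 1.6806e+08
Step 2: ln(1.6806e+08) = 18.9398
Step 3: Vbi = 0.02585 * 18.9398 = 0.49 V

0.49


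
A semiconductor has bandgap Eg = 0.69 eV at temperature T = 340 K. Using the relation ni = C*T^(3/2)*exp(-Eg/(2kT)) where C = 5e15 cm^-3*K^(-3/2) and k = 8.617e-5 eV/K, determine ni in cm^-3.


Step 1: Compute kT = 8.617e-5 * 340 = 0.0292978 eV
Step 2: Exponent = -Eg/(2kT) = -0.69/(2*0.0292978) = -11.77563
Step 3: T^(3/2) = 340^1.5 = 6269.29
Step 4: ni = 5e15 * 6269.29 * exp(-11.77563) = 2.41e+14 cm^-3

2.41e+14


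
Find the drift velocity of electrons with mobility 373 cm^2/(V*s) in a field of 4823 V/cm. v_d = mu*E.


Step 1: v_d = mu * E
Step 2: v_d = 373 * 4823 = 1798979
Step 3: v_d = 1.80e+06 cm/s

1.80e+06


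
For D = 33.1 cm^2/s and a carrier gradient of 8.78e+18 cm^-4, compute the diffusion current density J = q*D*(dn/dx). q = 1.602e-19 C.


Step 1: J = q * D * (dn/dx)
Step 2: J = 1.602e-19 * 33.1 * 8.78e+18
Step 3: J = 4.66e+01 A/cm^2

4.66e+01


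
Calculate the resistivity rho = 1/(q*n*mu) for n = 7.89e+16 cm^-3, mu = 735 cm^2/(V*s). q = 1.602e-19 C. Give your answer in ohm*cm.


Step 1: sigma = q * n * mu = 1.602e-19 * 7.89e+16 * 735 = 9.29024e+00 S/cm
Step 2: rho = 1 / sigma = 1 / 9.29024e+00 = 0.1076 ohm*cm

0.1076


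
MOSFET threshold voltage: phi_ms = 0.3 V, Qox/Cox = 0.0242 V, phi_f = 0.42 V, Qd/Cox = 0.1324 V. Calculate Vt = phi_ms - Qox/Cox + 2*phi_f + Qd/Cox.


Step 1: Vt = phi_ms - Qox/Cox + 2*phi_f + Qd/Cox
Step 2: Vt = 0.3 - 0.0242 + 2*0.42 + 0.1324
Step 3: Vt = 0.3 - 0.0242 + 0.84 + 0.1324
Step 4: Vt = 1.2482 V

1.2482


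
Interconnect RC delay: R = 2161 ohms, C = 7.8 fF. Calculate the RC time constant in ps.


Step 1: tau = R * C
Step 2: tau = 2161 * 7.8 fF = 2161 * 7.8e-15 F
Step 3: tau = 1.68558e-11 s = 16.8558 ps

16.8558


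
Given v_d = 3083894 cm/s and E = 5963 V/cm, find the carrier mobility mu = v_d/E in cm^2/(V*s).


Step 1: mu = v_d / E
Step 2: mu = 3083894 / 5963
Step 3: mu = 517.17 cm^2/(V*s)

517.17


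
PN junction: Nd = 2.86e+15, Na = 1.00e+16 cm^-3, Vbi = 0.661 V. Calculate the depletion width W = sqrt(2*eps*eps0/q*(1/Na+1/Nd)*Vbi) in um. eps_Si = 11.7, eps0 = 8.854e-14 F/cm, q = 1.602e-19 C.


Step 1: 1/Na + 1/Nd = 1/1.00e+16 + 1/2.86e+15 = 4.49650e-16
Step 2: 2*eps*eps0/q = 2*11.7*8.854e-14/1.602e-19 = 1.293281e+07
Step 3: W^2 = 1.293281e+07 * 4.49650e-16 * 0.661 = 3.84387e-09
Step 4: W = sqrt(3.84387e-09) = 6.200e-05 cm = 0.62 um

0.62


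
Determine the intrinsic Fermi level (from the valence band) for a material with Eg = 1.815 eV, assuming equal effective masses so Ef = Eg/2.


Step 1: For an intrinsic semiconductor, the Fermi level sits at midgap.
Step 2: Ef = Eg / 2 = 1.815 / 2 = 0.9075 eV

0.9075


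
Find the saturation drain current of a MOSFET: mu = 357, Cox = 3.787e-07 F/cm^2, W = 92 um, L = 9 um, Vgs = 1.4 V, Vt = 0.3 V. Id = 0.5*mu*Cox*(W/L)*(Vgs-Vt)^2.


Step 1: Overdrive voltage Vov = Vgs - Vt = 1.4 - 0.3 = 1.1 V
Step 2: W/L = 92/9 = 10.2222
Step 3: Id = 0.5 * 357 * 3.787e-07 * 10.2222 * 1.1^2
Step 4: Id = 8.36e-04 A

8.36e-04


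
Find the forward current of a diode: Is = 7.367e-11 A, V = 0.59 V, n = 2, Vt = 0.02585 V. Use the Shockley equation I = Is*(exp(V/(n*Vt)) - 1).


Step 1: V/(n*Vt) = 0.59/(2*0.02585) = 11.4120
Step 2: exp(11.4120) = 9.0400e+04
Step 3: I = 7.367e-11 * (9.0400e+04 - 1) = 6.66e-06 A

6.66e-06


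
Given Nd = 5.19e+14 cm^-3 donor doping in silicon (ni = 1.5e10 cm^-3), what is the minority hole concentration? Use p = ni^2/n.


Step 1: Since Nd >> ni, n ≈ Nd = 5.19e+14 cm^-3
Step 2: p = ni^2 / n = (1.5e10)^2 / 5.19e+14
Step 3: p = 2.25e20 / 5.19e+14 = 4.34e+05 cm^-3

4.34e+05


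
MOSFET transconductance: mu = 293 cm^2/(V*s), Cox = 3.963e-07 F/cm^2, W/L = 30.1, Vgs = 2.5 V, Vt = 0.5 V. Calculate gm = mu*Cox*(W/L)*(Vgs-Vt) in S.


Step 1: Vov = Vgs - Vt = 2.5 - 0.5 = 2.0 V
Step 2: gm = mu * Cox * (W/L) * Vov
Step 3: gm = 293 * 3.963e-07 * 30.1 * 2.0 = 6.99e-03 S

6.99e-03


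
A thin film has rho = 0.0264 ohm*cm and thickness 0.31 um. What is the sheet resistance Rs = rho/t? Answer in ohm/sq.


Step 1: Convert thickness to cm: t = 0.31 um = 3.1000e-05 cm
Step 2: Rs = rho / t = 0.0264 / 3.1000e-05
Step 3: Rs = 851.6 ohm/sq

851.6


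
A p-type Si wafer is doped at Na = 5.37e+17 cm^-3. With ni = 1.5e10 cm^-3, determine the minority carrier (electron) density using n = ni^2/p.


Step 1: Majority hole concentration p ≈ Na = 5.37e+17 cm^-3
Step 2: n = ni^2 / Na = (1.5e10)^2 / 5.37e+17
Step 3: n = 4.19e+02 cm^-3

4.19e+02


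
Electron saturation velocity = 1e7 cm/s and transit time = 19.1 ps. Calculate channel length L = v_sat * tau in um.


Step 1: tau in seconds = 19.1 ps * 1e-12 = 1.9100e-11 s
Step 2: L = v_sat * tau = 1e7 * 1.9100e-11 = 1.9100e-04 cm
Step 3: L in um = 1.9100e-04 * 1e4 = 1.91 um

1.91


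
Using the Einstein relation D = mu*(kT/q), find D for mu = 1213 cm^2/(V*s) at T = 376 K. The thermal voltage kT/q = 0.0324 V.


Step 1: D = mu * (kT/q)
Step 2: D = 1213 * 0.0324
Step 3: D = 39.3 cm^2/s

39.3


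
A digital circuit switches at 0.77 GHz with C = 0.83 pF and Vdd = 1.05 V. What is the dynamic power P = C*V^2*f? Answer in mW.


Step 1: V^2 = 1.05^2 = 1.1025 V^2
Step 2: P = C*V^2*f = 0.83e-12 F * 1.1025 * 0.77e9 Hz
Step 3: P = 7.0460775e-04 W
Step 4: P = 0.705 mW

0.705


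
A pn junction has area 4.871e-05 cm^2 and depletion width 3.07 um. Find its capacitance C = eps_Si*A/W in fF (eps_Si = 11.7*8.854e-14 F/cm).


Step 1: eps_Si = 11.7 * 8.854e-14 = 1.035918e-12 F/cm
Step 2: W in cm = 3.07 * 1e-4 = 3.07e-04 cm
Step 3: C = 1.035918e-12 * 4.871e-05 / 3.07e-04 = 1.643634e-13 F
Step 4: C = 164.36 fF

164.36


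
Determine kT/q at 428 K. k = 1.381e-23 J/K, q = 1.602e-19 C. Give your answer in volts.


Step 1: kT = 1.381e-23 * 428 = 5.91068e-21 J
Step 2: Vt = kT/q = 5.91068e-21 / 1.602e-19
Step 3: Vt = 0.0369 V

0.0369


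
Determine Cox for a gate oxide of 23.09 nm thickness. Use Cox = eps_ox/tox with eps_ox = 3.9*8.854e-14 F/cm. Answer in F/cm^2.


Step 1: eps_ox = 3.9 * 8.854e-14 = 3.45306e-13 F/cm
Step 2: tox in cm = 23.09 nm * 1e-7 = 2.3090e-06 cm
Step 3: Cox = 3.45306e-13 / 2.3090e-06 = 1.50e-07 F/cm^2

1.50e-07


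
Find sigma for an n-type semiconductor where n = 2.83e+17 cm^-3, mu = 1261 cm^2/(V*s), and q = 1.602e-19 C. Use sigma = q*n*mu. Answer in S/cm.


Step 1: sigma = q * n * mu
Step 2: sigma = 1.602e-19 * 2.83e+17 * 1261
Step 3: sigma = 5.717e+01 S/cm

5.717e+01


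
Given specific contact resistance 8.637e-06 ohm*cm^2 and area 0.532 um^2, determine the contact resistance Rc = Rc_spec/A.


Step 1: Convert area to cm^2: 0.532 um^2 = 5.3200e-09 cm^2
Step 2: Rc = Rc_spec / A = 8.637e-06 / 5.3200e-09
Step 3: Rc = 1.62e+03 ohms

1.62e+03


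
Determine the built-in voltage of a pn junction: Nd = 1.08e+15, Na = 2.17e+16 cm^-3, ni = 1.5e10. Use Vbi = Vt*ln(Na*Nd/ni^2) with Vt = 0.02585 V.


Step 1: Compute Na*Nd/ni^2 = 2.17e+16 * 1.08e+15 / (1.5e10)^2 = 1.0416e+11
Step 2: ln(1.0416e+11) = 25.3692
Step 3: Vbi = 0.02585 * 25.3692 = 0.656 V

0.656


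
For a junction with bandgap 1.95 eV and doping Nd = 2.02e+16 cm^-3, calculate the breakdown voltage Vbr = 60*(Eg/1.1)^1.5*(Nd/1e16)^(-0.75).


Step 1: Eg/1.1 = 1.95/1.1 = 1.772727
Step 2: (Eg/1.1)^1.5 = 1.772727^1.5 = 2.360276
Step 3: (Nd/1e16)^(-0.75) = (2.02)^(-0.75) = 0.590183
Step 4: Vbr = 60 * 2.360276 * 0.590183 = 83.6 V

83.6


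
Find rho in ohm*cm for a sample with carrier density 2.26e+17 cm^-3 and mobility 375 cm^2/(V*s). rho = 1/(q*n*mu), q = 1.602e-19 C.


Step 1: sigma = q * n * mu = 1.602e-19 * 2.26e+17 * 375 = 1.35770e+01 S/cm
Step 2: rho = 1 / sigma = 1 / 1.35770e+01 = 0.07365 ohm*cm

0.07365


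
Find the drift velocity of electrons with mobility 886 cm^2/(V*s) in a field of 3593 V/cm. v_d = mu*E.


Step 1: v_d = mu * E
Step 2: v_d = 886 * 3593 = 3183398
Step 3: v_d = 3.18e+06 cm/s

3.18e+06


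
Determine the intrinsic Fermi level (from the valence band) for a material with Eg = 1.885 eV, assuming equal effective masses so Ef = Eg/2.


Step 1: For an intrinsic semiconductor, the Fermi level sits at midgap.
Step 2: Ef = Eg / 2 = 1.885 / 2 = 0.9425 eV

0.9425


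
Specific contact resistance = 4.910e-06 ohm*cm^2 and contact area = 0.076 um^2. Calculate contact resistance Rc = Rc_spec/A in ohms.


Step 1: Convert area to cm^2: 0.076 um^2 = 7.6000e-10 cm^2
Step 2: Rc = Rc_spec / A = 4.910e-06 / 7.6000e-10
Step 3: Rc = 6.46e+03 ohms

6.46e+03


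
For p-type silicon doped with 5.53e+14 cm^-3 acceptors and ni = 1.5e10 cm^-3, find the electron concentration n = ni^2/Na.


Step 1: Majority hole concentration p ≈ Na = 5.53e+14 cm^-3
Step 2: n = ni^2 / Na = (1.5e10)^2 / 5.53e+14
Step 3: n = 4.07e+05 cm^-3

4.07e+05


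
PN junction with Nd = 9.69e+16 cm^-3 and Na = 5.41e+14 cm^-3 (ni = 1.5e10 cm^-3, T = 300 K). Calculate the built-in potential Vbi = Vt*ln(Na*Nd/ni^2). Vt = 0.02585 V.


Step 1: Compute Na*Nd/ni^2 = 5.41e+14 * 9.69e+16 / (1.5e10)^2 = 2.3299e+11
Step 2: ln(2.3299e+11) = 26.1743
Step 3: Vbi = 0.02585 * 26.1743 = 0.677 V

0.677


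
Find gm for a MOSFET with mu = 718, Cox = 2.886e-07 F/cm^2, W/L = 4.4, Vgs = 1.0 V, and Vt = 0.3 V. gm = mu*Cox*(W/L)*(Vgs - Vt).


Step 1: Vov = Vgs - Vt = 1.0 - 0.3 = 0.7 V
Step 2: gm = mu * Cox * (W/L) * Vov
Step 3: gm = 718 * 2.886e-07 * 4.4 * 0.7 = 6.38e-04 S

6.38e-04


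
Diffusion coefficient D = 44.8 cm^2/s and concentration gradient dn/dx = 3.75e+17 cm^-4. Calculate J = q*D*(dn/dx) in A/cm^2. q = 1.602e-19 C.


Step 1: J = q * D * (dn/dx)
Step 2: J = 1.602e-19 * 44.8 * 3.75e+17
Step 3: J = 2.69e+00 A/cm^2

2.69e+00


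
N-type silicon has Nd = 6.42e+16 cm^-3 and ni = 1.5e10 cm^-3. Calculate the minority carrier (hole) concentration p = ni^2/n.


Step 1: Since Nd >> ni, n ≈ Nd = 6.42e+16 cm^-3
Step 2: p = ni^2 / n = (1.5e10)^2 / 6.42e+16
Step 3: p = 2.25e20 / 6.42e+16 = 3.50e+03 cm^-3

3.50e+03


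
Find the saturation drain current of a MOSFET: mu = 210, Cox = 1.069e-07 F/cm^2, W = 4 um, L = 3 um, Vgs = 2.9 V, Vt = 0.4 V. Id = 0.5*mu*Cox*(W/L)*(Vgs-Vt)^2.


Step 1: Overdrive voltage Vov = Vgs - Vt = 2.9 - 0.4 = 2.5 V
Step 2: W/L = 4/3 = 1.33333
Step 3: Id = 0.5 * 210 * 1.069e-07 * 1.33333 * 2.5^2
Step 4: Id = 9.35e-05 A

9.35e-05


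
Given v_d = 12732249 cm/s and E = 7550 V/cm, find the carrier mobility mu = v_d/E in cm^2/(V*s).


Step 1: mu = v_d / E
Step 2: mu = 12732249 / 7550
Step 3: mu = 1686.39 cm^2/(V*s)

1686.39


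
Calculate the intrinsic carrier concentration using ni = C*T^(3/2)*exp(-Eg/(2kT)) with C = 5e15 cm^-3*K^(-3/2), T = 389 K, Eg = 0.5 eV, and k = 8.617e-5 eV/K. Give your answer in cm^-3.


Step 1: Compute kT = 8.617e-5 * 389 = 0.03352013 eV
Step 2: Exponent = -Eg/(2kT) = -0.5/(2*0.03352013) = -7.45820
Step 3: T^(3/2) = 389^1.5 = 7672.28
Step 4: ni = 5e15 * 7672.28 * exp(-7.45820) = 2.21e+16 cm^-3

2.21e+16


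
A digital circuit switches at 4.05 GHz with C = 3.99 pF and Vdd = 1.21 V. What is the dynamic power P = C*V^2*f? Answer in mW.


Step 1: V^2 = 1.21^2 = 1.4641 V^2
Step 2: P = C*V^2*f = 3.99e-12 F * 1.4641 * 4.05e9 Hz
Step 3: P = 2.365912395e-02 W
Step 4: P = 23.659 mW

23.659


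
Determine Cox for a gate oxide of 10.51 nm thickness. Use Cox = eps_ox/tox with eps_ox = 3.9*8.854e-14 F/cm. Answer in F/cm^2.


Step 1: eps_ox = 3.9 * 8.854e-14 = 3.45306e-13 F/cm
Step 2: tox in cm = 10.51 nm * 1e-7 = 1.0510e-06 cm
Step 3: Cox = 3.45306e-13 / 1.0510e-06 = 3.29e-07 F/cm^2

3.29e-07


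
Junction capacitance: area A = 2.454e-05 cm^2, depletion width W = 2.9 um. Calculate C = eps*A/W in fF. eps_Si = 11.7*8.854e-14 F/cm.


Step 1: eps_Si = 11.7 * 8.854e-14 = 1.035918e-12 F/cm
Step 2: W in cm = 2.9 * 1e-4 = 2.90e-04 cm
Step 3: C = 1.035918e-12 * 2.454e-05 / 2.90e-04 = 8.766010e-14 F
Step 4: C = 87.66 fF

87.66


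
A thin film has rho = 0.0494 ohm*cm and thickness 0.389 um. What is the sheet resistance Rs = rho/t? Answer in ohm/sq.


Step 1: Convert thickness to cm: t = 0.389 um = 3.8900e-05 cm
Step 2: Rs = rho / t = 0.0494 / 3.8900e-05
Step 3: Rs = 1269.9 ohm/sq

1269.9


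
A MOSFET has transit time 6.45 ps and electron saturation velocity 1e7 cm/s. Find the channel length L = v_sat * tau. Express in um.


Step 1: tau in seconds = 6.45 ps * 1e-12 = 6.4500e-12 s
Step 2: L = v_sat * tau = 1e7 * 6.4500e-12 = 6.4500e-05 cm
Step 3: L in um = 6.4500e-05 * 1e4 = 0.645 um

0.645


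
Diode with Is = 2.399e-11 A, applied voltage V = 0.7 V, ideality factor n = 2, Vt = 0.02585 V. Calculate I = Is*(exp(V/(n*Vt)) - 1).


Step 1: V/(n*Vt) = 0.7/(2*0.02585) = 13.5397
Step 2: exp(13.5397) = 7.5896e+05
Step 3: I = 2.399e-11 * (7.5896e+05 - 1) = 1.82e-05 A

1.82e-05


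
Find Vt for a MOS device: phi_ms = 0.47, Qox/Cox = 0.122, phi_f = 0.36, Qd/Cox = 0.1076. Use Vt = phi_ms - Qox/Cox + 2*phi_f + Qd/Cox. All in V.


Step 1: Vt = phi_ms - Qox/Cox + 2*phi_f + Qd/Cox
Step 2: Vt = 0.47 - 0.122 + 2*0.36 + 0.1076
Step 3: Vt = 0.47 - 0.122 + 0.72 + 0.1076
Step 4: Vt = 1.1756 V

1.1756


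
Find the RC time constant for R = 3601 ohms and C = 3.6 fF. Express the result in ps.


Step 1: tau = R * C
Step 2: tau = 3601 * 3.6 fF = 3601 * 3.6e-15 F
Step 3: tau = 1.29636e-11 s = 12.9636 ps

12.9636


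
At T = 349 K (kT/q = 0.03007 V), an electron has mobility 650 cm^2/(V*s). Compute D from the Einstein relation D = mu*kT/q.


Step 1: D = mu * (kT/q)
Step 2: D = 650 * 0.03007
Step 3: D = 19.55 cm^2/s

19.55


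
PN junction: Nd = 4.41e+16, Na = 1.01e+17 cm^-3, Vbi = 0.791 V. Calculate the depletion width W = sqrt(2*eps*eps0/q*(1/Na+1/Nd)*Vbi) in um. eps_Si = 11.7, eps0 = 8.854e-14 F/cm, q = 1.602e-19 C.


Step 1: 1/Na + 1/Nd = 1/1.01e+17 + 1/4.41e+16 = 3.25767e-17
Step 2: 2*eps*eps0/q = 2*11.7*8.854e-14/1.602e-19 = 1.293281e+07
Step 3: W^2 = 1.293281e+07 * 3.25767e-17 * 0.791 = 3.33255e-10
Step 4: W = sqrt(3.33255e-10) = 1.826e-05 cm = 0.1826 um

0.1826


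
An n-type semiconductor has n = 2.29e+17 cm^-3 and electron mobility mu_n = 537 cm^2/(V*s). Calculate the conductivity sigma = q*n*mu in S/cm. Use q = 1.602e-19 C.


Step 1: sigma = q * n * mu
Step 2: sigma = 1.602e-19 * 2.29e+17 * 537
Step 3: sigma = 1.970e+01 S/cm

1.970e+01


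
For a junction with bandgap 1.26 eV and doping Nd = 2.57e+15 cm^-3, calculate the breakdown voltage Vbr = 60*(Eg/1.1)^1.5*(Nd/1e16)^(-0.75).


Step 1: Eg/1.1 = 1.26/1.1 = 1.145455
Step 2: (Eg/1.1)^1.5 = 1.145455^1.5 = 1.225934
Step 3: (Nd/1e16)^(-0.75) = (0.257)^(-0.75) = 2.770449
Step 4: Vbr = 60 * 1.225934 * 2.770449 = 203.8 V

203.8


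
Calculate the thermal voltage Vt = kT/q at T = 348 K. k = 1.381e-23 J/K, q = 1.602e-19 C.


Step 1: kT = 1.381e-23 * 348 = 4.80588e-21 J
Step 2: Vt = kT/q = 4.80588e-21 / 1.602e-19
Step 3: Vt = 0.03 V

0.03


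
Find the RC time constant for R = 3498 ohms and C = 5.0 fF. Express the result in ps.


Step 1: tau = R * C
Step 2: tau = 3498 * 5.0 fF = 3498 * 5.0e-15 F
Step 3: tau = 1.749e-11 s = 17.49 ps

17.49


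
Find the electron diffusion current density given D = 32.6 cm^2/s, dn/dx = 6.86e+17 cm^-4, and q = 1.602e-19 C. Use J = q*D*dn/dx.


Step 1: J = q * D * (dn/dx)
Step 2: J = 1.602e-19 * 32.6 * 6.86e+17
Step 3: J = 3.58e+00 A/cm^2

3.58e+00


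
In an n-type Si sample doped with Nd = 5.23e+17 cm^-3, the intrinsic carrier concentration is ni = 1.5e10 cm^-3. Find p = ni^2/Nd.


Step 1: Since Nd >> ni, n ≈ Nd = 5.23e+17 cm^-3
Step 2: p = ni^2 / n = (1.5e10)^2 / 5.23e+17
Step 3: p = 2.25e20 / 5.23e+17 = 4.30e+02 cm^-3

4.30e+02


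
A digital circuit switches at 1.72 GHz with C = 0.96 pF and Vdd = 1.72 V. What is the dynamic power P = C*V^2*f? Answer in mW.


Step 1: V^2 = 1.72^2 = 2.9584 V^2
Step 2: P = C*V^2*f = 0.96e-12 F * 2.9584 * 1.72e9 Hz
Step 3: P = 4.88491008e-03 W
Step 4: P = 4.885 mW

4.885


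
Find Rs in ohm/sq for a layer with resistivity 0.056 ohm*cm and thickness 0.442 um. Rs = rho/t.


Step 1: Convert thickness to cm: t = 0.442 um = 4.4200e-05 cm
Step 2: Rs = rho / t = 0.056 / 4.4200e-05
Step 3: Rs = 1267.0 ohm/sq

1267.0


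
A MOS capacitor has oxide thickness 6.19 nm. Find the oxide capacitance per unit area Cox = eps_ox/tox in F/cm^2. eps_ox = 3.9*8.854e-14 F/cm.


Step 1: eps_ox = 3.9 * 8.854e-14 = 3.45306e-13 F/cm
Step 2: tox in cm = 6.19 nm * 1e-7 = 6.1900e-07 cm
Step 3: Cox = 3.45306e-13 / 6.1900e-07 = 5.58e-07 F/cm^2

5.58e-07


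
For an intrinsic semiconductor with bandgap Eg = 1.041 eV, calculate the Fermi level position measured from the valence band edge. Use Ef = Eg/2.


Step 1: For an intrinsic semiconductor, the Fermi level sits at midgap.
Step 2: Ef = Eg / 2 = 1.041 / 2 = 0.5205 eV

0.5205


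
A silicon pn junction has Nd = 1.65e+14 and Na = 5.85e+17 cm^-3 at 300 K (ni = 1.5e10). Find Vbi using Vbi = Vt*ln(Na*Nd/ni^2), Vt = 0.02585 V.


Step 1: Compute Na*Nd/ni^2 = 5.85e+17 * 1.65e+14 / (1.5e10)^2 = 4.2900e+11
Step 2: ln(4.2900e+11) = 26.7847
Step 3: Vbi = 0.02585 * 26.7847 = 0.692 V

0.692


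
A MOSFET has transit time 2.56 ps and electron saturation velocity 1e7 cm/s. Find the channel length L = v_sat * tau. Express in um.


Step 1: tau in seconds = 2.56 ps * 1e-12 = 2.5600e-12 s
Step 2: L = v_sat * tau = 1e7 * 2.5600e-12 = 2.5600e-05 cm
Step 3: L in um = 2.5600e-05 * 1e4 = 0.256 um

0.256


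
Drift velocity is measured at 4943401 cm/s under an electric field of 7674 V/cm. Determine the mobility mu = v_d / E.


Step 1: mu = v_d / E
Step 2: mu = 4943401 / 7674
Step 3: mu = 644.18 cm^2/(V*s)

644.18


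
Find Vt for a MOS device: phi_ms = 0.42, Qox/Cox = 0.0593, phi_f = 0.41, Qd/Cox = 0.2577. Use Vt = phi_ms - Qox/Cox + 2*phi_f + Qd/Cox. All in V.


Step 1: Vt = phi_ms - Qox/Cox + 2*phi_f + Qd/Cox
Step 2: Vt = 0.42 - 0.0593 + 2*0.41 + 0.2577
Step 3: Vt = 0.42 - 0.0593 + 0.82 + 0.2577
Step 4: Vt = 1.4384 V

1.4384


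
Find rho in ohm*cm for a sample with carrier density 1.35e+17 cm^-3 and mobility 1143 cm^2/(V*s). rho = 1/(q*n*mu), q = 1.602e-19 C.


Step 1: sigma = q * n * mu = 1.602e-19 * 1.35e+17 * 1143 = 2.47197e+01 S/cm
Step 2: rho = 1 / sigma = 1 / 2.47197e+01 = 0.04045 ohm*cm

0.04045


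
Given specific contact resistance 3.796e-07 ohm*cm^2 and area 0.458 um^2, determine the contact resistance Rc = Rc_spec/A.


Step 1: Convert area to cm^2: 0.458 um^2 = 4.5800e-09 cm^2
Step 2: Rc = Rc_spec / A = 3.796e-07 / 4.5800e-09
Step 3: Rc = 8.29e+01 ohms

8.29e+01
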